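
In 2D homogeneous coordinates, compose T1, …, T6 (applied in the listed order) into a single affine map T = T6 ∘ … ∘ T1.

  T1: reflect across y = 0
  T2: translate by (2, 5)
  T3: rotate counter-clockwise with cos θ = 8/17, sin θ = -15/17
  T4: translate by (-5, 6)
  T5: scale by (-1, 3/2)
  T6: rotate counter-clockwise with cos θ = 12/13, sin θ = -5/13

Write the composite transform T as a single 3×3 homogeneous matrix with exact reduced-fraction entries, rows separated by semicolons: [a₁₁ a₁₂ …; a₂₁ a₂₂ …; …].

T = [-417/442 120/221 768/221; -230/221 -219/221 2046/221; 0 0 1]

T1 = [1 0 0; 0 -1 0; 0 0 1]
T2·T1 = [1 0 2; 0 -1 5; 0 0 1]
T3·…·T1 = [8/17 -15/17 91/17; -15/17 -8/17 10/17; 0 0 1]
T4·…·T1 = [8/17 -15/17 6/17; -15/17 -8/17 112/17; 0 0 1]
T5·…·T1 = [-8/17 15/17 -6/17; -45/34 -12/17 168/17; 0 0 1]
T6·…·T1 = [-417/442 120/221 768/221; -230/221 -219/221 2046/221; 0 0 1]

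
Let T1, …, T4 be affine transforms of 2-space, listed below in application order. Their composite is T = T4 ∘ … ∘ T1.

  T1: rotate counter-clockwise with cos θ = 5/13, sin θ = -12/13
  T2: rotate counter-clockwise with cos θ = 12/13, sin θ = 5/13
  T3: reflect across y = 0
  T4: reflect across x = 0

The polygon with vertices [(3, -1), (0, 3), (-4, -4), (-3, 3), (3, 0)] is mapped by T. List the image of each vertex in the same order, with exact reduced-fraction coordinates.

T1 rotate counter-clockwise with cos θ = 5/13, sin θ = -12/13: (3, -1) → (3/13, -41/13); (0, 3) → (36/13, 15/13); (-4, -4) → (-68/13, 28/13); (-3, 3) → (21/13, 51/13); (3, 0) → (15/13, -36/13)
T2 rotate counter-clockwise with cos θ = 12/13, sin θ = 5/13: (3/13, -41/13) → (241/169, -477/169); (36/13, 15/13) → (357/169, 360/169); (-68/13, 28/13) → (-956/169, -4/169); (21/13, 51/13) → (-3/169, 717/169); (15/13, -36/13) → (360/169, -357/169)
T3 reflect across y = 0: (241/169, -477/169) → (241/169, 477/169); (357/169, 360/169) → (357/169, -360/169); (-956/169, -4/169) → (-956/169, 4/169); (-3/169, 717/169) → (-3/169, -717/169); (360/169, -357/169) → (360/169, 357/169)
T4 reflect across x = 0: (241/169, 477/169) → (-241/169, 477/169); (357/169, -360/169) → (-357/169, -360/169); (-956/169, 4/169) → (956/169, 4/169); (-3/169, -717/169) → (3/169, -717/169); (360/169, 357/169) → (-360/169, 357/169)

image vertices: (-241/169, 477/169), (-357/169, -360/169), (956/169, 4/169), (3/169, -717/169), (-360/169, 357/169)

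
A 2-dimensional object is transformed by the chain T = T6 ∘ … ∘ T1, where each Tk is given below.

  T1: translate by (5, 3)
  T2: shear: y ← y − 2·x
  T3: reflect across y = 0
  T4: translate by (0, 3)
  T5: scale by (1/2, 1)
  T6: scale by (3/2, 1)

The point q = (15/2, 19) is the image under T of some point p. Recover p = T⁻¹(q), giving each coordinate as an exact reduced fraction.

T1 = [1 0 5; 0 1 3; 0 0 1]
T2·T1 = [1 0 5; -2 1 -7; 0 0 1]
T3·…·T1 = [1 0 5; 2 -1 7; 0 0 1]
T4·…·T1 = [1 0 5; 2 -1 10; 0 0 1]
T5·…·T1 = [1/2 0 5/2; 2 -1 10; 0 0 1]
T6·…·T1 = [3/4 0 15/4; 2 -1 10; 0 0 1]
det M = -3/4; M⁻¹ = [4/3 0 -5; 8/3 -1 0; 0 0 1]
M⁻¹ · (15/2, 19)ᵀ = (5, 1)ᵀ

p = (5, 1)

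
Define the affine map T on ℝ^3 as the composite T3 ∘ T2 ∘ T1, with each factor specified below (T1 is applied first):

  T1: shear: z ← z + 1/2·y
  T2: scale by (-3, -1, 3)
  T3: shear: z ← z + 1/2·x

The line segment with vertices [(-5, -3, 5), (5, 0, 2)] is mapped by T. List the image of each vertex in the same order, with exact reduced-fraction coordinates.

T1 shear: z ← z + 1/2·y: (-5, -3, 5) → (-5, -3, 7/2); (5, 0, 2) → (5, 0, 2)
T2 scale by (-3, -1, 3): (-5, -3, 7/2) → (15, 3, 21/2); (5, 0, 2) → (-15, 0, 6)
T3 shear: z ← z + 1/2·x: (15, 3, 21/2) → (15, 3, 18); (-15, 0, 6) → (-15, 0, -3/2)

image vertices: (15, 3, 18), (-15, 0, -3/2)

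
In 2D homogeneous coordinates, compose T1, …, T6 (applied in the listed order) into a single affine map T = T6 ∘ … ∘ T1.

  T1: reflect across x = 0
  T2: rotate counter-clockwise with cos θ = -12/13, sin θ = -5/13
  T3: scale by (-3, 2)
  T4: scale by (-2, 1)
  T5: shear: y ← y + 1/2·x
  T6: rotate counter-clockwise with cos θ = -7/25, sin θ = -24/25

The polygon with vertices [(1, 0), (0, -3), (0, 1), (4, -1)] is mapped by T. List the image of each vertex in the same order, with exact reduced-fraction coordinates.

T1 reflect across x = 0: (1, 0) → (-1, 0); (0, -3) → (0, -3); (0, 1) → (0, 1); (4, -1) → (-4, -1)
T2 rotate counter-clockwise with cos θ = -12/13, sin θ = -5/13: (-1, 0) → (12/13, 5/13); (0, -3) → (-15/13, 36/13); (0, 1) → (5/13, -12/13); (-4, -1) → (43/13, 32/13)
T3 scale by (-3, 2): (12/13, 5/13) → (-36/13, 10/13); (-15/13, 36/13) → (45/13, 72/13); (5/13, -12/13) → (-15/13, -24/13); (43/13, 32/13) → (-129/13, 64/13)
T4 scale by (-2, 1): (-36/13, 10/13) → (72/13, 10/13); (45/13, 72/13) → (-90/13, 72/13); (-15/13, -24/13) → (30/13, -24/13); (-129/13, 64/13) → (258/13, 64/13)
T5 shear: y ← y + 1/2·x: (72/13, 10/13) → (72/13, 46/13); (-90/13, 72/13) → (-90/13, 27/13); (30/13, -24/13) → (30/13, -9/13); (258/13, 64/13) → (258/13, 193/13)
T6 rotate counter-clockwise with cos θ = -7/25, sin θ = -24/25: (72/13, 46/13) → (24/13, -82/13); (-90/13, 27/13) → (1278/325, 1971/325); (30/13, -9/13) → (-426/325, -657/325); (258/13, 193/13) → (2826/325, -7543/325)

image vertices: (24/13, -82/13), (1278/325, 1971/325), (-426/325, -657/325), (2826/325, -7543/325)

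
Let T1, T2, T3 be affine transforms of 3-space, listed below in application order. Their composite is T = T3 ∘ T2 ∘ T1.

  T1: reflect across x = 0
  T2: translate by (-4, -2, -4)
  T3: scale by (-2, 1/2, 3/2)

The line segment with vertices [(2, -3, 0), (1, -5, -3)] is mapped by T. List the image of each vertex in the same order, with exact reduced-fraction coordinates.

T1 reflect across x = 0: (2, -3, 0) → (-2, -3, 0); (1, -5, -3) → (-1, -5, -3)
T2 translate by (-4, -2, -4): (-2, -3, 0) → (-6, -5, -4); (-1, -5, -3) → (-5, -7, -7)
T3 scale by (-2, 1/2, 3/2): (-6, -5, -4) → (12, -5/2, -6); (-5, -7, -7) → (10, -7/2, -21/2)

image vertices: (12, -5/2, -6), (10, -7/2, -21/2)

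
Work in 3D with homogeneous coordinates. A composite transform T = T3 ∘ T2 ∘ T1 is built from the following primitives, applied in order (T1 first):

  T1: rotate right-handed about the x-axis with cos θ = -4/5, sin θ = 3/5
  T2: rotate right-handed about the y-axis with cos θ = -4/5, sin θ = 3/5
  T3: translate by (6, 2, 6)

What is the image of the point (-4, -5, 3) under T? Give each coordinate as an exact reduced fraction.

T1 rotate right-handed about the x-axis with cos θ = -4/5, sin θ = 3/5: (-4, -5, 3) → (-4, 11/5, -27/5)
T2 rotate right-handed about the y-axis with cos θ = -4/5, sin θ = 3/5: (-4, 11/5, -27/5) → (-1/25, 11/5, 168/25)
T3 translate by (6, 2, 6): (-1/25, 11/5, 168/25) → (149/25, 21/5, 318/25)

T(p) = (149/25, 21/5, 318/25)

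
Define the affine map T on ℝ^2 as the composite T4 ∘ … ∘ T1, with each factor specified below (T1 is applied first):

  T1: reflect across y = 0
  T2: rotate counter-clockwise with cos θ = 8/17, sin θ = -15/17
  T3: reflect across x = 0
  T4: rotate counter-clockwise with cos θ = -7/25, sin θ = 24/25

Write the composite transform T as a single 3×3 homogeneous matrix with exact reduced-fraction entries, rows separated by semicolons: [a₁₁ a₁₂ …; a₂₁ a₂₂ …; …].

T = [416/425 87/425 0; -87/425 416/425 0; 0 0 1]

T1 = [1 0 0; 0 -1 0; 0 0 1]
T2·T1 = [8/17 -15/17 0; -15/17 -8/17 0; 0 0 1]
T3·…·T1 = [-8/17 15/17 0; -15/17 -8/17 0; 0 0 1]
T4·…·T1 = [416/425 87/425 0; -87/425 416/425 0; 0 0 1]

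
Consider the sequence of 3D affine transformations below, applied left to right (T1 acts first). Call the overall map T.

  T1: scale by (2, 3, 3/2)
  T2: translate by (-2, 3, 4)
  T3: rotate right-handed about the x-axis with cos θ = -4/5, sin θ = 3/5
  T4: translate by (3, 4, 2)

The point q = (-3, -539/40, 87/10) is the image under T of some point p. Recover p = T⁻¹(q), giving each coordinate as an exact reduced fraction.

T1 = [2 0 0 0; 0 3 0 0; 0 0 3/2 0; 0 0 0 1]
T2·T1 = [2 0 0 -2; 0 3 0 3; 0 0 3/2 4; 0 0 0 1]
T3·…·T1 = [2 0 0 -2; 0 -12/5 -9/10 -24/5; 0 9/5 -6/5 -7/5; 0 0 0 1]
T4·…·T1 = [2 0 0 1; 0 -12/5 -9/10 -4/5; 0 9/5 -6/5 3/5; 0 0 0 1]
det M = 9; M⁻¹ = [1/2 0 0 -1/2; 0 -4/15 1/5 -1/3; 0 -2/5 -8/15 0; 0 0 0 1]
M⁻¹ · (-3, -539/40, 87/10)ᵀ = (-2, 5, 3/4)ᵀ

p = (-2, 5, 3/4)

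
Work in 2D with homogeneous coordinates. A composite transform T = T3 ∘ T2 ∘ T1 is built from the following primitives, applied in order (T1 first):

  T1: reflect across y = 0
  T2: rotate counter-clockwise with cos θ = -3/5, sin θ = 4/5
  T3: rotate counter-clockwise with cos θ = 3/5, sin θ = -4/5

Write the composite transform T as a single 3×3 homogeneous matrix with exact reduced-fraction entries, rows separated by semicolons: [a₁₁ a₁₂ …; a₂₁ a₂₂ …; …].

T1 = [1 0 0; 0 -1 0; 0 0 1]
T2·T1 = [-3/5 4/5 0; 4/5 3/5 0; 0 0 1]
T3·…·T1 = [7/25 24/25 0; 24/25 -7/25 0; 0 0 1]

T = [7/25 24/25 0; 24/25 -7/25 0; 0 0 1]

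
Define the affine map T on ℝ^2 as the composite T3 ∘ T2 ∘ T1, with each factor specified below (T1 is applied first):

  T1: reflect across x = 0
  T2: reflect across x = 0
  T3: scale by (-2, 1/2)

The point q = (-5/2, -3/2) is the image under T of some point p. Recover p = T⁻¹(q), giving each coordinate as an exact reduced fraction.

T1 = [-1 0 0; 0 1 0; 0 0 1]
T2·T1 = [1 0 0; 0 1 0; 0 0 1]
T3·…·T1 = [-2 0 0; 0 1/2 0; 0 0 1]
det M = -1; M⁻¹ = [-1/2 0 0; 0 2 0; 0 0 1]
M⁻¹ · (-5/2, -3/2)ᵀ = (5/4, -3)ᵀ

p = (5/4, -3)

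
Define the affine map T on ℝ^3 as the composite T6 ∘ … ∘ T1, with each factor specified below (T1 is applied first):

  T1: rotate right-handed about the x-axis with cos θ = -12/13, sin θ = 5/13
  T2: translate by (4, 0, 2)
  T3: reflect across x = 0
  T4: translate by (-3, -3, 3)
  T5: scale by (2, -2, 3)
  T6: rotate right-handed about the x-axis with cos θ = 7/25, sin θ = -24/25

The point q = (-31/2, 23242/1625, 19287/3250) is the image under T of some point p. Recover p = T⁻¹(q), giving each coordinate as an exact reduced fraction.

T1 = [1 0 0 0; 0 -12/13 -5/13 0; 0 5/13 -12/13 0; 0 0 0 1]
T2·T1 = [1 0 0 4; 0 -12/13 -5/13 0; 0 5/13 -12/13 2; 0 0 0 1]
T3·…·T1 = [-1 0 0 -4; 0 -12/13 -5/13 0; 0 5/13 -12/13 2; 0 0 0 1]
T4·…·T1 = [-1 0 0 -7; 0 -12/13 -5/13 -3; 0 5/13 -12/13 5; 0 0 0 1]
T5·…·T1 = [-2 0 0 -14; 0 24/13 10/13 6; 0 15/13 -36/13 15; 0 0 0 1]
T6·…·T1 = [-2 0 0 -14; 0 528/325 -794/325 402/25; 0 -471/325 -492/325 -39/25; 0 0 0 1]
det M = 12; M⁻¹ = [-1/2 0 0 -7; 0 82/325 -397/975 -61/13; 0 -157/650 -88/325 45/13; 0 0 0 1]
M⁻¹ · (-31/2, 23242/1625, 19287/3250)ᵀ = (3/4, -7/2, -8/5)ᵀ

p = (3/4, -7/2, -8/5)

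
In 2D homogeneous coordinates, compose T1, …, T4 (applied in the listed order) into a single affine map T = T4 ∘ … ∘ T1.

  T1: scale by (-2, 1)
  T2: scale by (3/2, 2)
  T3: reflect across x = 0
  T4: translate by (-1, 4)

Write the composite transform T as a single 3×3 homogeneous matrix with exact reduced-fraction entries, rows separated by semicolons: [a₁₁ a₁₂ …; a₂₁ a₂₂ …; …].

T = [3 0 -1; 0 2 4; 0 0 1]

T1 = [-2 0 0; 0 1 0; 0 0 1]
T2·T1 = [-3 0 0; 0 2 0; 0 0 1]
T3·…·T1 = [3 0 0; 0 2 0; 0 0 1]
T4·…·T1 = [3 0 -1; 0 2 4; 0 0 1]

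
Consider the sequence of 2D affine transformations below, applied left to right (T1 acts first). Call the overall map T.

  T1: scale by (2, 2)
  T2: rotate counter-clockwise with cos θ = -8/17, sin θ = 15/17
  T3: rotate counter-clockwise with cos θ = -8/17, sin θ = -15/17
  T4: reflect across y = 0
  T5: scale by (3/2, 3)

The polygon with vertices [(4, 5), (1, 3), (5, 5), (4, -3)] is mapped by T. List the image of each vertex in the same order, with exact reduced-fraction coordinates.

image vertices: (12, -30), (3, -18), (15, -30), (12, 18)

T1 scale by (2, 2): (4, 5) → (8, 10); (1, 3) → (2, 6); (5, 5) → (10, 10); (4, -3) → (8, -6)
T2 rotate counter-clockwise with cos θ = -8/17, sin θ = 15/17: (8, 10) → (-214/17, 40/17); (2, 6) → (-106/17, -18/17); (10, 10) → (-230/17, 70/17); (8, -6) → (26/17, 168/17)
T3 rotate counter-clockwise with cos θ = -8/17, sin θ = -15/17: (-214/17, 40/17) → (8, 10); (-106/17, -18/17) → (2, 6); (-230/17, 70/17) → (10, 10); (26/17, 168/17) → (8, -6)
T4 reflect across y = 0: (8, 10) → (8, -10); (2, 6) → (2, -6); (10, 10) → (10, -10); (8, -6) → (8, 6)
T5 scale by (3/2, 3): (8, -10) → (12, -30); (2, -6) → (3, -18); (10, -10) → (15, -30); (8, 6) → (12, 18)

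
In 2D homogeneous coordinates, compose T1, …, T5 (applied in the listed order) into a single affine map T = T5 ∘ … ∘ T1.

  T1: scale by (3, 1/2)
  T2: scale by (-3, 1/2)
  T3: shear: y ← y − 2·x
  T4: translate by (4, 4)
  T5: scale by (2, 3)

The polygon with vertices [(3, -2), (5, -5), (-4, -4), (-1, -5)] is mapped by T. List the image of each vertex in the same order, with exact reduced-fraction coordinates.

T1 scale by (3, 1/2): (3, -2) → (9, -1); (5, -5) → (15, -5/2); (-4, -4) → (-12, -2); (-1, -5) → (-3, -5/2)
T2 scale by (-3, 1/2): (9, -1) → (-27, -1/2); (15, -5/2) → (-45, -5/4); (-12, -2) → (36, -1); (-3, -5/2) → (9, -5/4)
T3 shear: y ← y − 2·x: (-27, -1/2) → (-27, 107/2); (-45, -5/4) → (-45, 355/4); (36, -1) → (36, -73); (9, -5/4) → (9, -77/4)
T4 translate by (4, 4): (-27, 107/2) → (-23, 115/2); (-45, 355/4) → (-41, 371/4); (36, -73) → (40, -69); (9, -77/4) → (13, -61/4)
T5 scale by (2, 3): (-23, 115/2) → (-46, 345/2); (-41, 371/4) → (-82, 1113/4); (40, -69) → (80, -207); (13, -61/4) → (26, -183/4)

image vertices: (-46, 345/2), (-82, 1113/4), (80, -207), (26, -183/4)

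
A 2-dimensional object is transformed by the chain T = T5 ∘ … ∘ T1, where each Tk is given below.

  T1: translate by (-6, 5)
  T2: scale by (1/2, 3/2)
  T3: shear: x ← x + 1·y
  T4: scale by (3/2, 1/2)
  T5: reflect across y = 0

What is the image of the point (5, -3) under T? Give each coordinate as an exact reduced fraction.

T1 translate by (-6, 5): (5, -3) → (-1, 2)
T2 scale by (1/2, 3/2): (-1, 2) → (-1/2, 3)
T3 shear: x ← x + 1·y: (-1/2, 3) → (5/2, 3)
T4 scale by (3/2, 1/2): (5/2, 3) → (15/4, 3/2)
T5 reflect across y = 0: (15/4, 3/2) → (15/4, -3/2)

T(p) = (15/4, -3/2)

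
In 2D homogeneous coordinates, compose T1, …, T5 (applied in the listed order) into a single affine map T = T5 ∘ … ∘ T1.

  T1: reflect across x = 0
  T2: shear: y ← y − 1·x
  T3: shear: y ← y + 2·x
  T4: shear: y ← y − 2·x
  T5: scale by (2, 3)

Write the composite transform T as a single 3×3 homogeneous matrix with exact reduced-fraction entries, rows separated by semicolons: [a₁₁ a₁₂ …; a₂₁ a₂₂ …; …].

T = [-2 0 0; 3 3 0; 0 0 1]

T1 = [-1 0 0; 0 1 0; 0 0 1]
T2·T1 = [-1 0 0; 1 1 0; 0 0 1]
T3·…·T1 = [-1 0 0; -1 1 0; 0 0 1]
T4·…·T1 = [-1 0 0; 1 1 0; 0 0 1]
T5·…·T1 = [-2 0 0; 3 3 0; 0 0 1]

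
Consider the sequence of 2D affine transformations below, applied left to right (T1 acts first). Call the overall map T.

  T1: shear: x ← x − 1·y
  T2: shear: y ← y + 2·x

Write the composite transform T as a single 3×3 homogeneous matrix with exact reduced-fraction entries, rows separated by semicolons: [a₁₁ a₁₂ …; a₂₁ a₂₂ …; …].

T = [1 -1 0; 2 -1 0; 0 0 1]

T1 = [1 -1 0; 0 1 0; 0 0 1]
T2·T1 = [1 -1 0; 2 -1 0; 0 0 1]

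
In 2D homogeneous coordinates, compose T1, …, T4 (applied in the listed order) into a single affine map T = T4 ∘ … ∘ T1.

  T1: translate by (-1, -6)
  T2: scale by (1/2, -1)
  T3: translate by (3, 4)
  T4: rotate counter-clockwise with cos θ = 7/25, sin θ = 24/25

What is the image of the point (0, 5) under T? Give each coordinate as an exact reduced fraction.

T(p) = (-41/10, 19/5)

T1 translate by (-1, -6): (0, 5) → (-1, -1)
T2 scale by (1/2, -1): (-1, -1) → (-1/2, 1)
T3 translate by (3, 4): (-1/2, 1) → (5/2, 5)
T4 rotate counter-clockwise with cos θ = 7/25, sin θ = 24/25: (5/2, 5) → (-41/10, 19/5)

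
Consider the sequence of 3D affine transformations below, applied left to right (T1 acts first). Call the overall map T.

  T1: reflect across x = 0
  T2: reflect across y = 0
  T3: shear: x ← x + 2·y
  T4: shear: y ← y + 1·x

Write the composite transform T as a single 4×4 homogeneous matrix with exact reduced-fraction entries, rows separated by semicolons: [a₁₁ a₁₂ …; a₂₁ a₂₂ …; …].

T1 = [-1 0 0 0; 0 1 0 0; 0 0 1 0; 0 0 0 1]
T2·T1 = [-1 0 0 0; 0 -1 0 0; 0 0 1 0; 0 0 0 1]
T3·…·T1 = [-1 -2 0 0; 0 -1 0 0; 0 0 1 0; 0 0 0 1]
T4·…·T1 = [-1 -2 0 0; -1 -3 0 0; 0 0 1 0; 0 0 0 1]

T = [-1 -2 0 0; -1 -3 0 0; 0 0 1 0; 0 0 0 1]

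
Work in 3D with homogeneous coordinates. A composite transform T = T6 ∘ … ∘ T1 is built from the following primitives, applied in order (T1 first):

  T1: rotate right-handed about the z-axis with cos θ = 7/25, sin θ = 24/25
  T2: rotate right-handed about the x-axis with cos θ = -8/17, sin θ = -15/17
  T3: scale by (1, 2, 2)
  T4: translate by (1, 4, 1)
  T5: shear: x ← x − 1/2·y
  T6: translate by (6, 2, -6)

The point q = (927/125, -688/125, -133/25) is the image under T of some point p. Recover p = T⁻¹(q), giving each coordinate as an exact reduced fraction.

p = (9/5, 4, -5)

T1 = [7/25 -24/25 0 0; 24/25 7/25 0 0; 0 0 1 0; 0 0 0 1]
T2·T1 = [7/25 -24/25 0 0; -192/425 -56/425 15/17 0; -72/85 -21/85 -8/17 0; 0 0 0 1]
T3·…·T1 = [7/25 -24/25 0 0; -384/425 -112/425 30/17 0; -144/85 -42/85 -16/17 0; 0 0 0 1]
T4·…·T1 = [7/25 -24/25 0 1; -384/425 -112/425 30/17 4; -144/85 -42/85 -16/17 1; 0 0 0 1]
T5·…·T1 = [311/425 -352/425 -15/17 -1; -384/425 -112/425 30/17 4; -144/85 -42/85 -16/17 1; 0 0 0 1]
T6·…·T1 = [311/425 -352/425 -15/17 5; -384/425 -112/425 30/17 6; -144/85 -42/85 -16/17 -5; 0 0 0 1]
det M = 4; M⁻¹ = [7/25 -73/850 -36/85 -1276/425; -24/25 -232/425 -21/170 6339/850; 0 15/34 -4/17 -65/17; 0 0 0 1]
M⁻¹ · (927/125, -688/125, -133/25)ᵀ = (9/5, 4, -5)ᵀ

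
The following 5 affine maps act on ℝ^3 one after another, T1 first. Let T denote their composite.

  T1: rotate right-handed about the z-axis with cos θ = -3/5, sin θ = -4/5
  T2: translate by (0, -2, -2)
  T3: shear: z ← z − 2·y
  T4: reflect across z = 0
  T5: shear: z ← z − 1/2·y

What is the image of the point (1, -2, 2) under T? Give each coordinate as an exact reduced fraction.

T1 rotate right-handed about the z-axis with cos θ = -3/5, sin θ = -4/5: (1, -2, 2) → (-11/5, 2/5, 2)
T2 translate by (0, -2, -2): (-11/5, 2/5, 2) → (-11/5, -8/5, 0)
T3 shear: z ← z − 2·y: (-11/5, -8/5, 0) → (-11/5, -8/5, 16/5)
T4 reflect across z = 0: (-11/5, -8/5, 16/5) → (-11/5, -8/5, -16/5)
T5 shear: z ← z − 1/2·y: (-11/5, -8/5, -16/5) → (-11/5, -8/5, -12/5)

T(p) = (-11/5, -8/5, -12/5)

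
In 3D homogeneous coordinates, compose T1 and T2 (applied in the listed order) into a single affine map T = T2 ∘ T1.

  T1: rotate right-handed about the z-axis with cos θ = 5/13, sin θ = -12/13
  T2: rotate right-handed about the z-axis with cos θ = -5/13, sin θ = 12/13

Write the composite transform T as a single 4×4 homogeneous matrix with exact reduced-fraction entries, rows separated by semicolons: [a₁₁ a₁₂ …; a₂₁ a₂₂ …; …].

T = [119/169 -120/169 0 0; 120/169 119/169 0 0; 0 0 1 0; 0 0 0 1]

T1 = [5/13 12/13 0 0; -12/13 5/13 0 0; 0 0 1 0; 0 0 0 1]
T2·T1 = [119/169 -120/169 0 0; 120/169 119/169 0 0; 0 0 1 0; 0 0 0 1]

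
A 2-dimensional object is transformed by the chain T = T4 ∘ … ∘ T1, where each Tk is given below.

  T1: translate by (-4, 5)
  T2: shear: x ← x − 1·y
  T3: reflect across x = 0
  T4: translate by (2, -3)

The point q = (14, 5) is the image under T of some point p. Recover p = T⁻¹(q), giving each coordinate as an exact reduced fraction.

T1 = [1 0 -4; 0 1 5; 0 0 1]
T2·T1 = [1 -1 -9; 0 1 5; 0 0 1]
T3·…·T1 = [-1 1 9; 0 1 5; 0 0 1]
T4·…·T1 = [-1 1 11; 0 1 2; 0 0 1]
det M = -1; M⁻¹ = [-1 1 9; 0 1 -2; 0 0 1]
M⁻¹ · (14, 5)ᵀ = (0, 3)ᵀ

p = (0, 3)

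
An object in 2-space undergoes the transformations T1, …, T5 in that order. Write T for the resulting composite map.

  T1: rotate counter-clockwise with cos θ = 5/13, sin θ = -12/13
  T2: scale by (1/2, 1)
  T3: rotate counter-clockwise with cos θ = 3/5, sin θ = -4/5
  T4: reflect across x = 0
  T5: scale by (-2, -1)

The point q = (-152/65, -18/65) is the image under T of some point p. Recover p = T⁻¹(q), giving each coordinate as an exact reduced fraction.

p = (0, -2)

T1 = [5/13 12/13 0; -12/13 5/13 0; 0 0 1]
T2·T1 = [5/26 6/13 0; -12/13 5/13 0; 0 0 1]
T3·…·T1 = [-81/130 38/65 0; -46/65 -9/65 0; 0 0 1]
T4·…·T1 = [81/130 -38/65 0; -46/65 -9/65 0; 0 0 1]
T5·…·T1 = [-81/65 76/65 0; 46/65 9/65 0; 0 0 1]
det M = -1; M⁻¹ = [-9/65 76/65 0; 46/65 81/65 0; 0 0 1]
M⁻¹ · (-152/65, -18/65)ᵀ = (0, -2)ᵀ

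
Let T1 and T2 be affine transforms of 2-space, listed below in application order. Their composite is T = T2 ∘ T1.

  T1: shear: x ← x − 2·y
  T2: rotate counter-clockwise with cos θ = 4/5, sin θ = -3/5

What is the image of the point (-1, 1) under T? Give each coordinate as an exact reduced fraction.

T(p) = (-9/5, 13/5)

T1 shear: x ← x − 2·y: (-1, 1) → (-3, 1)
T2 rotate counter-clockwise with cos θ = 4/5, sin θ = -3/5: (-3, 1) → (-9/5, 13/5)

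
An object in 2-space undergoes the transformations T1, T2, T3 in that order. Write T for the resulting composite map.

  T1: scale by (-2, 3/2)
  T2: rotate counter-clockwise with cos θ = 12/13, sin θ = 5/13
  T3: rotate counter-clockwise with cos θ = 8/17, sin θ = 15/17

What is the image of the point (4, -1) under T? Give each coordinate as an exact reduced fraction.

T(p) = (162/221, -3583/442)

T1 scale by (-2, 3/2): (4, -1) → (-8, -3/2)
T2 rotate counter-clockwise with cos θ = 12/13, sin θ = 5/13: (-8, -3/2) → (-177/26, -58/13)
T3 rotate counter-clockwise with cos θ = 8/17, sin θ = 15/17: (-177/26, -58/13) → (162/221, -3583/442)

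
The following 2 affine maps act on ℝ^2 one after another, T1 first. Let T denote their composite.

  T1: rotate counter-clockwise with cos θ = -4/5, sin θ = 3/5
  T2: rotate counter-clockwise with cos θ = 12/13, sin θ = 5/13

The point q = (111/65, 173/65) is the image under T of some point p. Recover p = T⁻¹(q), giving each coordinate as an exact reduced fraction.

p = (-1, -3)

T1 = [-4/5 -3/5 0; 3/5 -4/5 0; 0 0 1]
T2·T1 = [-63/65 -16/65 0; 16/65 -63/65 0; 0 0 1]
det M = 1; M⁻¹ = [-63/65 16/65 0; -16/65 -63/65 0; 0 0 1]
M⁻¹ · (111/65, 173/65)ᵀ = (-1, -3)ᵀ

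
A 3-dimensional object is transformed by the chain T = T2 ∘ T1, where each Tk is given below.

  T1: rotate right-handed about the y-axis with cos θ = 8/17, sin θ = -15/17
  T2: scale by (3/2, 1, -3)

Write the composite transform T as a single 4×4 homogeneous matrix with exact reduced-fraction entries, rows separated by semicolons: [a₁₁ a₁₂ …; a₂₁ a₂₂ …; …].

T1 = [8/17 0 -15/17 0; 0 1 0 0; 15/17 0 8/17 0; 0 0 0 1]
T2·T1 = [12/17 0 -45/34 0; 0 1 0 0; -45/17 0 -24/17 0; 0 0 0 1]

T = [12/17 0 -45/34 0; 0 1 0 0; -45/17 0 -24/17 0; 0 0 0 1]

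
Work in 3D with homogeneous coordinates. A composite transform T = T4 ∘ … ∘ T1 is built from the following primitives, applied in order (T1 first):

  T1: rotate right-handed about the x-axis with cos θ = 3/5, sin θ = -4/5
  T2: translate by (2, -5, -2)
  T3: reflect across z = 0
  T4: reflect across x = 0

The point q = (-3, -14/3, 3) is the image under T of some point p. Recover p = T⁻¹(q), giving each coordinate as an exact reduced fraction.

T1 = [1 0 0 0; 0 3/5 4/5 0; 0 -4/5 3/5 0; 0 0 0 1]
T2·T1 = [1 0 0 2; 0 3/5 4/5 -5; 0 -4/5 3/5 -2; 0 0 0 1]
T3·…·T1 = [1 0 0 2; 0 3/5 4/5 -5; 0 4/5 -3/5 2; 0 0 0 1]
T4·…·T1 = [-1 0 0 -2; 0 3/5 4/5 -5; 0 4/5 -3/5 2; 0 0 0 1]
det M = 1; M⁻¹ = [-1 0 0 -2; 0 3/5 4/5 7/5; 0 4/5 -3/5 26/5; 0 0 0 1]
M⁻¹ · (-3, -14/3, 3)ᵀ = (1, 1, -1/3)ᵀ

p = (1, 1, -1/3)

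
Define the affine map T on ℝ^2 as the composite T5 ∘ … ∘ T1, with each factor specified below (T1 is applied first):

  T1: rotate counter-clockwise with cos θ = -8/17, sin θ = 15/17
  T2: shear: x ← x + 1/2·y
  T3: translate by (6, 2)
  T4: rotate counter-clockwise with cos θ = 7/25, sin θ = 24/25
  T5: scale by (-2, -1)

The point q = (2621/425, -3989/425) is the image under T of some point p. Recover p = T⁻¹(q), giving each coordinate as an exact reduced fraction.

T1 = [-8/17 -15/17 0; 15/17 -8/17 0; 0 0 1]
T2·T1 = [-1/34 -19/17 0; 15/17 -8/17 0; 0 0 1]
T3·…·T1 = [-1/34 -19/17 6; 15/17 -8/17 2; 0 0 1]
T4·…·T1 = [-727/850 59/425 -6/25; 93/425 -512/425 158/25; 0 0 1]
T5·…·T1 = [727/425 -118/425 12/25; -93/425 512/425 -158/25; 0 0 1]
det M = 2; M⁻¹ = [256/425 59/425 10/17; 93/850 727/850 91/17; 0 0 1]
M⁻¹ · (2621/425, -3989/425)ᵀ = (3, -2)ᵀ

p = (3, -2)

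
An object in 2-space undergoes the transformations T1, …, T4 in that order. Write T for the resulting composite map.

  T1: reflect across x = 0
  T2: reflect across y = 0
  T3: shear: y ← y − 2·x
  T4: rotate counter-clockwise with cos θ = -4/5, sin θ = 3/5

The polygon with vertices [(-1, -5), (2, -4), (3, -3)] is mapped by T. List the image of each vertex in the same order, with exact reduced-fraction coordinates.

T1 reflect across x = 0: (-1, -5) → (1, -5); (2, -4) → (-2, -4); (3, -3) → (-3, -3)
T2 reflect across y = 0: (1, -5) → (1, 5); (-2, -4) → (-2, 4); (-3, -3) → (-3, 3)
T3 shear: y ← y − 2·x: (1, 5) → (1, 3); (-2, 4) → (-2, 8); (-3, 3) → (-3, 9)
T4 rotate counter-clockwise with cos θ = -4/5, sin θ = 3/5: (1, 3) → (-13/5, -9/5); (-2, 8) → (-16/5, -38/5); (-3, 9) → (-3, -9)

image vertices: (-13/5, -9/5), (-16/5, -38/5), (-3, -9)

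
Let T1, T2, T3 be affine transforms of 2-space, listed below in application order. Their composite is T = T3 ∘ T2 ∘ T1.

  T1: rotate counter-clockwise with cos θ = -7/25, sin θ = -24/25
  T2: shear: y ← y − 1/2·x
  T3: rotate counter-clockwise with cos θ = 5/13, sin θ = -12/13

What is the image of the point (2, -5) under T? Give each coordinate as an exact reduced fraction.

T(p) = (-22/325, 1878/325)

T1 rotate counter-clockwise with cos θ = -7/25, sin θ = -24/25: (2, -5) → (-134/25, -13/25)
T2 shear: y ← y − 1/2·x: (-134/25, -13/25) → (-134/25, 54/25)
T3 rotate counter-clockwise with cos θ = 5/13, sin θ = -12/13: (-134/25, 54/25) → (-22/325, 1878/325)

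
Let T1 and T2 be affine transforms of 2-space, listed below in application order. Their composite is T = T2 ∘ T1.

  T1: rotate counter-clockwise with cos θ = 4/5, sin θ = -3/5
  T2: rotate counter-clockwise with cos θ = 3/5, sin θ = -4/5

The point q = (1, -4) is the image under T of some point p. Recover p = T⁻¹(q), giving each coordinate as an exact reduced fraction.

p = (4, 1)

T1 = [4/5 3/5 0; -3/5 4/5 0; 0 0 1]
T2·T1 = [0 1 0; -1 0 0; 0 0 1]
det M = 1; M⁻¹ = [0 -1 0; 1 0 0; 0 0 1]
M⁻¹ · (1, -4)ᵀ = (4, 1)ᵀ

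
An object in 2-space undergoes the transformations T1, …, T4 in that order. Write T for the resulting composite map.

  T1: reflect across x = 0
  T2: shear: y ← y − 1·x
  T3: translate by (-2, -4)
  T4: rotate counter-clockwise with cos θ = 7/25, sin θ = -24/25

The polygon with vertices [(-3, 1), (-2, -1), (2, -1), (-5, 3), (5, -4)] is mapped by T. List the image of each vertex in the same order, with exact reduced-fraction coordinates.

image vertices: (-137/25, -66/25), (-168/25, -49/25), (-4, 3), (-123/25, -114/25), (-121/25, 147/25)

T1 reflect across x = 0: (-3, 1) → (3, 1); (-2, -1) → (2, -1); (2, -1) → (-2, -1); (-5, 3) → (5, 3); (5, -4) → (-5, -4)
T2 shear: y ← y − 1·x: (3, 1) → (3, -2); (2, -1) → (2, -3); (-2, -1) → (-2, 1); (5, 3) → (5, -2); (-5, -4) → (-5, 1)
T3 translate by (-2, -4): (3, -2) → (1, -6); (2, -3) → (0, -7); (-2, 1) → (-4, -3); (5, -2) → (3, -6); (-5, 1) → (-7, -3)
T4 rotate counter-clockwise with cos θ = 7/25, sin θ = -24/25: (1, -6) → (-137/25, -66/25); (0, -7) → (-168/25, -49/25); (-4, -3) → (-4, 3); (3, -6) → (-123/25, -114/25); (-7, -3) → (-121/25, 147/25)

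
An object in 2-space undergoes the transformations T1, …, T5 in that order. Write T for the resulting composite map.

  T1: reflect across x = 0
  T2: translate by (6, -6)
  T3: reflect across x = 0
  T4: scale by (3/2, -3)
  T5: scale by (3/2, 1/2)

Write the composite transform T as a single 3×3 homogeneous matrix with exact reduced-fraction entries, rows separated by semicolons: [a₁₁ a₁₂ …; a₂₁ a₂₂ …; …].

T1 = [-1 0 0; 0 1 0; 0 0 1]
T2·T1 = [-1 0 6; 0 1 -6; 0 0 1]
T3·…·T1 = [1 0 -6; 0 1 -6; 0 0 1]
T4·…·T1 = [3/2 0 -9; 0 -3 18; 0 0 1]
T5·…·T1 = [9/4 0 -27/2; 0 -3/2 9; 0 0 1]

T = [9/4 0 -27/2; 0 -3/2 9; 0 0 1]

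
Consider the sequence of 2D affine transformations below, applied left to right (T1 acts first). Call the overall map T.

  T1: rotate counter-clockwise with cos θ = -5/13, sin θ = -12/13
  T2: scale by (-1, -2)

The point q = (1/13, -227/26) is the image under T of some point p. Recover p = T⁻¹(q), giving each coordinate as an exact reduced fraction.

p = (-4, -7/4)

T1 = [-5/13 12/13 0; -12/13 -5/13 0; 0 0 1]
T2·T1 = [5/13 -12/13 0; 24/13 10/13 0; 0 0 1]
det M = 2; M⁻¹ = [5/13 6/13 0; -12/13 5/26 0; 0 0 1]
M⁻¹ · (1/13, -227/26)ᵀ = (-4, -7/4)ᵀ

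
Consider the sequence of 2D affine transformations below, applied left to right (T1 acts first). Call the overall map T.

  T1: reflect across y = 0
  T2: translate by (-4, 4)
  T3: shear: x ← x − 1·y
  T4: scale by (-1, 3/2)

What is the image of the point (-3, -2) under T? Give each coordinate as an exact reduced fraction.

T(p) = (13, 9)

T1 reflect across y = 0: (-3, -2) → (-3, 2)
T2 translate by (-4, 4): (-3, 2) → (-7, 6)
T3 shear: x ← x − 1·y: (-7, 6) → (-13, 6)
T4 scale by (-1, 3/2): (-13, 6) → (13, 9)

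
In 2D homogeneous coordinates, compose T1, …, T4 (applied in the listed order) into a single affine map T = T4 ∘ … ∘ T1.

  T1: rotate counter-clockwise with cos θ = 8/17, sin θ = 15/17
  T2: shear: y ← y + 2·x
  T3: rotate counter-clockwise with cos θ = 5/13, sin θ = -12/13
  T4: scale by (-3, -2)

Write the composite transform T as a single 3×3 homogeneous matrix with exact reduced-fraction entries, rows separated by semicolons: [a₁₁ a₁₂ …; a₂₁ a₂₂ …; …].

T1 = [8/17 -15/17 0; 15/17 8/17 0; 0 0 1]
T2·T1 = [8/17 -15/17 0; 31/17 -22/17 0; 0 0 1]
T3·…·T1 = [412/221 -339/221 0; 59/221 70/221 0; 0 0 1]
T4·…·T1 = [-1236/221 1017/221 0; -118/221 -140/221 0; 0 0 1]

T = [-1236/221 1017/221 0; -118/221 -140/221 0; 0 0 1]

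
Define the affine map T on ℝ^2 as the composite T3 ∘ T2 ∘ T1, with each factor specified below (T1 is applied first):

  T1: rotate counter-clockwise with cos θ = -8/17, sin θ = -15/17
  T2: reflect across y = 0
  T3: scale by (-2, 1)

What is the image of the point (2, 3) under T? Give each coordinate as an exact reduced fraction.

T(p) = (-58/17, 54/17)

T1 rotate counter-clockwise with cos θ = -8/17, sin θ = -15/17: (2, 3) → (29/17, -54/17)
T2 reflect across y = 0: (29/17, -54/17) → (29/17, 54/17)
T3 scale by (-2, 1): (29/17, 54/17) → (-58/17, 54/17)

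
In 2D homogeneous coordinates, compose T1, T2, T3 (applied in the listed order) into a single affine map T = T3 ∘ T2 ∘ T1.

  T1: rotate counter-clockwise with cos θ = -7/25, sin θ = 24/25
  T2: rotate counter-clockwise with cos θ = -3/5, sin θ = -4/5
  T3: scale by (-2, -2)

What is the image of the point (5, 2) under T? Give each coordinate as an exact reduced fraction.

T(p) = (-1346/125, -28/125)

T1 rotate counter-clockwise with cos θ = -7/25, sin θ = 24/25: (5, 2) → (-83/25, 106/25)
T2 rotate counter-clockwise with cos θ = -3/5, sin θ = -4/5: (-83/25, 106/25) → (673/125, 14/125)
T3 scale by (-2, -2): (673/125, 14/125) → (-1346/125, -28/125)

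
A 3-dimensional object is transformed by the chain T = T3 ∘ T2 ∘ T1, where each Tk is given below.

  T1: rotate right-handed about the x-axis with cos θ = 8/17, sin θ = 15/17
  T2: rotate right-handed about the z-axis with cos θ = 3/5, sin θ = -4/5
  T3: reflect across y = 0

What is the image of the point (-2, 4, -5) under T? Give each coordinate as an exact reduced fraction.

T(p) = (326/85, -457/85, 20/17)

T1 rotate right-handed about the x-axis with cos θ = 8/17, sin θ = 15/17: (-2, 4, -5) → (-2, 107/17, 20/17)
T2 rotate right-handed about the z-axis with cos θ = 3/5, sin θ = -4/5: (-2, 107/17, 20/17) → (326/85, 457/85, 20/17)
T3 reflect across y = 0: (326/85, 457/85, 20/17) → (326/85, -457/85, 20/17)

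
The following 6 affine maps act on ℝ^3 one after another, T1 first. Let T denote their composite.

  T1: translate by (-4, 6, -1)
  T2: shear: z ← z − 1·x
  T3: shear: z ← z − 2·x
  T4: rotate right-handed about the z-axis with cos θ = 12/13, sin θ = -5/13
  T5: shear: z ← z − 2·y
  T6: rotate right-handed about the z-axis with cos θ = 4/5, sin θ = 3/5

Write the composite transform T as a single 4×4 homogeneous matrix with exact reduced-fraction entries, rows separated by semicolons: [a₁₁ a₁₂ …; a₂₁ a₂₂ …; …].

T1 = [1 0 0 -4; 0 1 0 6; 0 0 1 -1; 0 0 0 1]
T2·T1 = [1 0 0 -4; 0 1 0 6; -1 0 1 3; 0 0 0 1]
T3·…·T1 = [1 0 0 -4; 0 1 0 6; -3 0 1 11; 0 0 0 1]
T4·…·T1 = [12/13 5/13 0 -18/13; -5/13 12/13 0 92/13; -3 0 1 11; 0 0 0 1]
T5·…·T1 = [12/13 5/13 0 -18/13; -5/13 12/13 0 92/13; -29/13 -24/13 1 -41/13; 0 0 0 1]
T6·…·T1 = [63/65 -16/65 0 -348/65; 16/65 63/65 0 314/65; -29/13 -24/13 1 -41/13; 0 0 0 1]

T = [63/65 -16/65 0 -348/65; 16/65 63/65 0 314/65; -29/13 -24/13 1 -41/13; 0 0 0 1]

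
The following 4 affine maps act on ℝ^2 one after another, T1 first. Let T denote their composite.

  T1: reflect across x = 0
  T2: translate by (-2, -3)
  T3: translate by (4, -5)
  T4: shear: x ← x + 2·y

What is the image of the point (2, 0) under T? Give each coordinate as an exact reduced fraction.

T1 reflect across x = 0: (2, 0) → (-2, 0)
T2 translate by (-2, -3): (-2, 0) → (-4, -3)
T3 translate by (4, -5): (-4, -3) → (0, -8)
T4 shear: x ← x + 2·y: (0, -8) → (-16, -8)

T(p) = (-16, -8)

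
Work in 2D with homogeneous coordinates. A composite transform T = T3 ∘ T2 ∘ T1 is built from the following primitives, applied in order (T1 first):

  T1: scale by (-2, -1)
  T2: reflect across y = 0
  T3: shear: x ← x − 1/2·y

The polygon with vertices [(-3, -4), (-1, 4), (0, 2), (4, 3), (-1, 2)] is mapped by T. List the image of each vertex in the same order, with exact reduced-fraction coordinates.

T1 scale by (-2, -1): (-3, -4) → (6, 4); (-1, 4) → (2, -4); (0, 2) → (0, -2); (4, 3) → (-8, -3); (-1, 2) → (2, -2)
T2 reflect across y = 0: (6, 4) → (6, -4); (2, -4) → (2, 4); (0, -2) → (0, 2); (-8, -3) → (-8, 3); (2, -2) → (2, 2)
T3 shear: x ← x − 1/2·y: (6, -4) → (8, -4); (2, 4) → (0, 4); (0, 2) → (-1, 2); (-8, 3) → (-19/2, 3); (2, 2) → (1, 2)

image vertices: (8, -4), (0, 4), (-1, 2), (-19/2, 3), (1, 2)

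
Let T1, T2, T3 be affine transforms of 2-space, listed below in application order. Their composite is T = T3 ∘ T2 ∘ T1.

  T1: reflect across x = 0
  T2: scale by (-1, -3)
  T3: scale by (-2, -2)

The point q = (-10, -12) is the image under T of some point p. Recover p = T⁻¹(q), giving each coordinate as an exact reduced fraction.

T1 = [-1 0 0; 0 1 0; 0 0 1]
T2·T1 = [1 0 0; 0 -3 0; 0 0 1]
T3·…·T1 = [-2 0 0; 0 6 0; 0 0 1]
det M = -12; M⁻¹ = [-1/2 0 0; 0 1/6 0; 0 0 1]
M⁻¹ · (-10, -12)ᵀ = (5, -2)ᵀ

p = (5, -2)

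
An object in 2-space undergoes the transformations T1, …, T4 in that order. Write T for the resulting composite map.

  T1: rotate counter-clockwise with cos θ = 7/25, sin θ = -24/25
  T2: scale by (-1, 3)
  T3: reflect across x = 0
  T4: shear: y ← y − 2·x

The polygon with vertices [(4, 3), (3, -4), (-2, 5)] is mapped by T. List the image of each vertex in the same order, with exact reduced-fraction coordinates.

image vertices: (4, -17), (-3, -6), (106/25, 37/25)

T1 rotate counter-clockwise with cos θ = 7/25, sin θ = -24/25: (4, 3) → (4, -3); (3, -4) → (-3, -4); (-2, 5) → (106/25, 83/25)
T2 scale by (-1, 3): (4, -3) → (-4, -9); (-3, -4) → (3, -12); (106/25, 83/25) → (-106/25, 249/25)
T3 reflect across x = 0: (-4, -9) → (4, -9); (3, -12) → (-3, -12); (-106/25, 249/25) → (106/25, 249/25)
T4 shear: y ← y − 2·x: (4, -9) → (4, -17); (-3, -12) → (-3, -6); (106/25, 249/25) → (106/25, 37/25)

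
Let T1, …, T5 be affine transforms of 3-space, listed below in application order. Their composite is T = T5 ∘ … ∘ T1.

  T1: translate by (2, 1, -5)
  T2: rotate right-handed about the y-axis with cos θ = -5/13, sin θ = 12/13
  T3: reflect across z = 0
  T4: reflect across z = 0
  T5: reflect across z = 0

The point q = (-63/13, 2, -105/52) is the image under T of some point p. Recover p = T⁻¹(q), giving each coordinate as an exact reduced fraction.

p = (-2, 1, -1/4)

T1 = [1 0 0 2; 0 1 0 1; 0 0 1 -5; 0 0 0 1]
T2·T1 = [-5/13 0 12/13 -70/13; 0 1 0 1; -12/13 0 -5/13 1/13; 0 0 0 1]
T3·…·T1 = [-5/13 0 12/13 -70/13; 0 1 0 1; 12/13 0 5/13 -1/13; 0 0 0 1]
T4·…·T1 = [-5/13 0 12/13 -70/13; 0 1 0 1; -12/13 0 -5/13 1/13; 0 0 0 1]
T5·…·T1 = [-5/13 0 12/13 -70/13; 0 1 0 1; 12/13 0 5/13 -1/13; 0 0 0 1]
det M = -1; M⁻¹ = [-5/13 0 12/13 -2; 0 1 0 -1; 12/13 0 5/13 5; 0 0 0 1]
M⁻¹ · (-63/13, 2, -105/52)ᵀ = (-2, 1, -1/4)ᵀ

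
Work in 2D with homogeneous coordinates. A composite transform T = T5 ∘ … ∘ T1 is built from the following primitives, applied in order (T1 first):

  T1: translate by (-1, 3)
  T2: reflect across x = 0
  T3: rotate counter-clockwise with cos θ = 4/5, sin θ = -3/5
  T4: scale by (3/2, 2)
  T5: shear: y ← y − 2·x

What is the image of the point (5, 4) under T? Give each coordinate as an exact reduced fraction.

T1 translate by (-1, 3): (5, 4) → (4, 7)
T2 reflect across x = 0: (4, 7) → (-4, 7)
T3 rotate counter-clockwise with cos θ = 4/5, sin θ = -3/5: (-4, 7) → (1, 8)
T4 scale by (3/2, 2): (1, 8) → (3/2, 16)
T5 shear: y ← y − 2·x: (3/2, 16) → (3/2, 13)

T(p) = (3/2, 13)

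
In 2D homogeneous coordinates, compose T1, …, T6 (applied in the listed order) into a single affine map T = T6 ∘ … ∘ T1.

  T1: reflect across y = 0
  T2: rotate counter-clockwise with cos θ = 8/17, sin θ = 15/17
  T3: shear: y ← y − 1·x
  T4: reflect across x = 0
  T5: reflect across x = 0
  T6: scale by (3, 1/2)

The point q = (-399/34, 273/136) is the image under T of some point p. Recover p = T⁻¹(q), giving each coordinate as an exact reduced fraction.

T1 = [1 0 0; 0 -1 0; 0 0 1]
T2·T1 = [8/17 15/17 0; 15/17 -8/17 0; 0 0 1]
T3·…·T1 = [8/17 15/17 0; 7/17 -23/17 0; 0 0 1]
T4·…·T1 = [-8/17 -15/17 0; 7/17 -23/17 0; 0 0 1]
T5·…·T1 = [8/17 15/17 0; 7/17 -23/17 0; 0 0 1]
T6·…·T1 = [24/17 45/17 0; 7/34 -23/34 0; 0 0 1]
det M = -3/2; M⁻¹ = [23/51 30/17 0; 7/51 -16/17 0; 0 0 1]
M⁻¹ · (-399/34, 273/136)ᵀ = (-7/4, -7/2)ᵀ

p = (-7/4, -7/2)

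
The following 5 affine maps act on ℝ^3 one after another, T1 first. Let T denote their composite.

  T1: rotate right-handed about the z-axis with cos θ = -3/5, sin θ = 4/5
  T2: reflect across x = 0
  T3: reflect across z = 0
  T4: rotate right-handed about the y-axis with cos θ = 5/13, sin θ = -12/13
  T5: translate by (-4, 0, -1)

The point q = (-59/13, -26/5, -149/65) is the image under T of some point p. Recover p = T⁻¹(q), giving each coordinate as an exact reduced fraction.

T1 = [-3/5 -4/5 0 0; 4/5 -3/5 0 0; 0 0 1 0; 0 0 0 1]
T2·T1 = [3/5 4/5 0 0; 4/5 -3/5 0 0; 0 0 1 0; 0 0 0 1]
T3·…·T1 = [3/5 4/5 0 0; 4/5 -3/5 0 0; 0 0 -1 0; 0 0 0 1]
T4·…·T1 = [3/13 4/13 12/13 0; 4/5 -3/5 0 0; 36/65 48/65 -5/13 0; 0 0 0 1]
T5·…·T1 = [3/13 4/13 12/13 -4; 4/5 -3/5 0 0; 36/65 48/65 -5/13 -1; 0 0 0 1]
det M = 1; M⁻¹ = [3/13 4/5 36/65 96/65; 4/13 -3/5 48/65 128/65; 12/13 0 -5/13 43/13; 0 0 0 1]
M⁻¹ · (-59/13, -26/5, -149/65)ᵀ = (-5, 2, 0)ᵀ

p = (-5, 2, 0)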